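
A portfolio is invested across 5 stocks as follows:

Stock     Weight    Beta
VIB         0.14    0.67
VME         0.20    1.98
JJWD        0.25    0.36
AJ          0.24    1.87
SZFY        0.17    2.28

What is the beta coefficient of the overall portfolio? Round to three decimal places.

β_P = Σ w_i β_i = 0.14×0.67 + 0.20×1.98 + 0.25×0.36 + 0.24×1.87 + 0.17×2.28 = 1.4162

1.416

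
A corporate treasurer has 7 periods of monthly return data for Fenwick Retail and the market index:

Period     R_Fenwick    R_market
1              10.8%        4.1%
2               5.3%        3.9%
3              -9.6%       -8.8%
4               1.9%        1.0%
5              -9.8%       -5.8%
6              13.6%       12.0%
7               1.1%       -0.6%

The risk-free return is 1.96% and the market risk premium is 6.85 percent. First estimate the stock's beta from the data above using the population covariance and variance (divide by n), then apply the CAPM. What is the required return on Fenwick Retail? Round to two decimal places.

10.65%

Mean R_i = (10.8 + 5.3 − 9.6 + 1.9 − 9.8 + 13.6 + 1.1) / 7 = 1.9000%
Mean R_m = (4.1 + 3.9 − 8.8 + 1.0 − 5.8 + 12.0 − 0.6) / 7 = 0.8286%
Σ(R_i − R̄_i)(R_m − R̄_m) = 359.6900  ⇒  Cov = 359.6900 / 7 = 51.3843
Σ(R_m − R̄_m)² = 283.6543  ⇒  Var(R_m) = 283.6543 / 7 = 40.5220
β = Cov / Var(R_m) = 51.3843 / 40.5220 = 1.2681
E(R) = R_f + β × MRP = 1.96% + 1.2681 × 6.85% = 10.65%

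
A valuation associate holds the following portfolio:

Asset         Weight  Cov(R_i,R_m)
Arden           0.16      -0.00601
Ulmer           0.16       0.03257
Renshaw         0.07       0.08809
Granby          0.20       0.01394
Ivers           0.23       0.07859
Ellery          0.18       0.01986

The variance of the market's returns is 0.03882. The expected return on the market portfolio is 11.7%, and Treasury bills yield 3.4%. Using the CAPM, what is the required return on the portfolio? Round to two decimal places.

10.85%

β_Arden = -0.00601 / 0.03882 = -0.1548
β_Ulmer = 0.03257 / 0.03882 = 0.8390
β_Renshaw = 0.08809 / 0.03882 = 2.2692
β_Granby = 0.01394 / 0.03882 = 0.3591
β_Ivers = 0.07859 / 0.03882 = 2.0245
β_Ellery = 0.01986 / 0.03882 = 0.5116
β_P = Σ w_i β_i = 0.16×-0.1548 + 0.16×0.8390 + 0.07×2.2692 + 0.20×0.3591 + 0.23×2.0245 + 0.18×0.5116 = 0.8979
MRP = 11.7% − 3.4% = 8.30%
E(R_P) = R_f + β_P × MRP = 3.4% + 0.8979 × 8.3% = 10.85%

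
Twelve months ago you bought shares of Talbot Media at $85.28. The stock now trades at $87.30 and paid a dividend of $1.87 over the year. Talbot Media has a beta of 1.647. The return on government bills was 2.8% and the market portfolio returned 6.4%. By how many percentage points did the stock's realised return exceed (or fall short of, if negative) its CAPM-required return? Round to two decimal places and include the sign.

-4.17%

Realised HPR = (P1 + D1 − P0) / P0 = (87.30 + 1.87 − 85.28) / 85.28 = 3.89 / 85.28 = 4.5614%
MRP = 6.4% − 2.8% = 3.60%
CAPM required = R_f + β·MRP = 2.8% + 1.647 × 3.6% = 8.7292%
α = realised − required = 4.5614% − 8.7292% = -4.17%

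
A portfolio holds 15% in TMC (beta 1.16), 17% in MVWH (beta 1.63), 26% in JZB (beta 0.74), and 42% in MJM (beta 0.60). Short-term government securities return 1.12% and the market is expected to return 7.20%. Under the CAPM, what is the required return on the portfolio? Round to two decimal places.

6.56%

β_P = Σ w_i β_i = 0.15×1.16 + 0.17×1.63 + 0.26×0.74 + 0.42×0.60 = 0.8955
MRP = 7.20% − 1.12% = 6.08%
E(R_P) = R_f + β_P × MRP = 1.12% + 0.8955 × 6.08% = 6.56%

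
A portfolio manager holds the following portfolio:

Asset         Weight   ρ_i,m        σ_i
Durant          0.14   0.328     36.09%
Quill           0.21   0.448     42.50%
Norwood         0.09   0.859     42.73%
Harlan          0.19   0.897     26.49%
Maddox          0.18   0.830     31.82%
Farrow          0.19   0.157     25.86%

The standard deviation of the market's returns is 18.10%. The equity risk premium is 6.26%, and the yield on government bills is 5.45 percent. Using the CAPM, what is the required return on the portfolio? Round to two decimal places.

12.02%

β_Durant = 0.328 × 36.09% / 18.10% = 0.6540
β_Quill = 0.448 × 42.50% / 18.10% = 1.0519
β_Norwood = 0.859 × 42.73% / 18.10% = 2.0279
β_Harlan = 0.897 × 26.49% / 18.10% = 1.3128
β_Maddox = 0.830 × 31.82% / 18.10% = 1.4591
β_Farrow = 0.157 × 25.86% / 18.10% = 0.2243
β_P = Σ w_i β_i = 0.14×0.6540 + 0.21×1.0519 + 0.09×2.0279 + 0.19×1.3128 + 0.18×1.4591 + 0.19×0.2243 = 1.0497
E(R_P) = R_f + β_P × MRP = 5.45% + 1.0497 × 6.26% = 12.02%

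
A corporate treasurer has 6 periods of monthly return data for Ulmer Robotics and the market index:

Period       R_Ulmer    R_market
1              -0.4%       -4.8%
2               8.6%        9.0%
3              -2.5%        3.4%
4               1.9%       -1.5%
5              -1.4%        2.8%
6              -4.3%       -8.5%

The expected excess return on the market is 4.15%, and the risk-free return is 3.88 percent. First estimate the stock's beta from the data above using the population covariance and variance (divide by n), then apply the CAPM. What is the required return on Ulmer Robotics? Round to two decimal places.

5.99%

Mean R_i = (-0.4 + 8.6 − 2.5 + 1.9 − 1.4 − 4.3) / 6 = 0.3167%
Mean R_m = (-4.8 + 9.0 + 3.4 − 1.5 + 2.8 − 8.5) / 6 = 0.0667%
Σ(R_i − R̄_i)(R_m − R̄_m) = 100.4733  ⇒  Cov = 100.4733 / 6 = 16.7456
Σ(R_m − R̄_m)² = 197.9133  ⇒  Var(R_m) = 197.9133 / 6 = 32.9856
β = Cov / Var(R_m) = 16.7456 / 32.9856 = 0.5077
E(R) = R_f + β × MRP = 3.88% + 0.5077 × 4.15% = 5.99%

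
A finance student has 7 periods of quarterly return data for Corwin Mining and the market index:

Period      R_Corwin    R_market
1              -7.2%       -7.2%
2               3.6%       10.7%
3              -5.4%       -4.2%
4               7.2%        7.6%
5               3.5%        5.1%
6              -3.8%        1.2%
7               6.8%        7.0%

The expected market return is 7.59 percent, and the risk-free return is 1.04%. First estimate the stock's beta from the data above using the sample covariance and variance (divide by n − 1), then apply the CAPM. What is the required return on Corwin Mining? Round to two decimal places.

6.46%

Mean R_i = (-7.2 + 3.6 − 5.4 + 7.2 + 3.5 − 3.8 + 6.8) / 7 = 0.6714%
Mean R_m = (-7.2 + 10.7 − 4.2 + 7.6 + 5.1 + 1.2 + 7.0) / 7 = 2.8857%
Σ(R_i − R̄_i)(R_m − R̄_m) = 215.0871  ⇒  Cov = 215.0871 / 6 = 35.8479
Σ(R_m − R̄_m)² = 259.8886  ⇒  Var(R_m) = 259.8886 / 6 = 43.3148
β = Cov / Var(R_m) = 35.8479 / 43.3148 = 0.8276
MRP = 7.59% − 1.04% = 6.55%
E(R) = R_f + β × MRP = 1.04% + 0.8276 × 6.55% = 6.46%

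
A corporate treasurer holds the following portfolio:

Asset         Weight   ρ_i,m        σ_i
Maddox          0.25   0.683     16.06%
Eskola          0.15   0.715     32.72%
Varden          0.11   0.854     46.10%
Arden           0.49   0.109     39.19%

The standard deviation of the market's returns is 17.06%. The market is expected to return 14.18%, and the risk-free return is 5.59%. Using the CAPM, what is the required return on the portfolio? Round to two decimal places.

11.97%

β_Maddox = 0.683 × 16.06% / 17.06% = 0.6430
β_Eskola = 0.715 × 32.72% / 17.06% = 1.3713
β_Varden = 0.854 × 46.10% / 17.06% = 2.3077
β_Arden = 0.109 × 39.19% / 17.06% = 0.2504
β_P = Σ w_i β_i = 0.25×0.6430 + 0.15×1.3713 + 0.11×2.3077 + 0.49×0.2504 = 0.7430
MRP = 14.18% − 5.59% = 8.59%
E(R_P) = R_f + β_P × MRP = 5.59% + 0.7430 × 8.59% = 11.97%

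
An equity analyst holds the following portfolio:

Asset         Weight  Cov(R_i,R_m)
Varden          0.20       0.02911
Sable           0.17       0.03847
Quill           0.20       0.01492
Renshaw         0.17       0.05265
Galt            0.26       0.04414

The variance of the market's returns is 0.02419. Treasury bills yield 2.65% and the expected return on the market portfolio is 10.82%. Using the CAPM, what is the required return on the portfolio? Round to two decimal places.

14.73%

β_Varden = 0.02911 / 0.02419 = 1.2034
β_Sable = 0.03847 / 0.02419 = 1.5903
β_Quill = 0.01492 / 0.02419 = 0.6168
β_Renshaw = 0.05265 / 0.02419 = 2.1765
β_Galt = 0.04414 / 0.02419 = 1.8247
β_P = Σ w_i β_i = 0.20×1.2034 + 0.17×1.5903 + 0.20×0.6168 + 0.17×2.1765 + 0.26×1.8247 = 1.4788
MRP = 10.82% − 2.65% = 8.17%
E(R_P) = R_f + β_P × MRP = 2.65% + 1.4788 × 8.17% = 14.73%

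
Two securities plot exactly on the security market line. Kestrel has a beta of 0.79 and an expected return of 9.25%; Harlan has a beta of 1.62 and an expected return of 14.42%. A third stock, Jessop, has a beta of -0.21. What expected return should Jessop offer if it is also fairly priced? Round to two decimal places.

3.02%

MRP (SML slope) = (14.42% − 9.25%) / (1.62 − 0.79) = 5.17% / 0.83 = 6.2289%
R_f (intercept) = 9.25% − 0.79 × 6.2289% = 4.3292%
E(R_Jessop) = R_f + β × MRP = 4.3292% + -0.21 × 6.2289% = 3.02%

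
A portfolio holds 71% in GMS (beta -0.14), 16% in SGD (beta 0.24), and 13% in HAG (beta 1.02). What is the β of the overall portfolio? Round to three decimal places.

β_P = Σ w_i β_i = 0.71×-0.14 + 0.16×0.24 + 0.13×1.02 = 0.0716

0.072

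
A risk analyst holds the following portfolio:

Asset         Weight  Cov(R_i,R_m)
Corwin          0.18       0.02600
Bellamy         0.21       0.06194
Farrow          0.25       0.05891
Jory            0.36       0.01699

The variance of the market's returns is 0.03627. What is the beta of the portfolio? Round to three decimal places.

1.062

β_Corwin = 0.02600 / 0.03627 = 0.7168
β_Bellamy = 0.06194 / 0.03627 = 1.7077
β_Farrow = 0.05891 / 0.03627 = 1.6242
β_Jory = 0.01699 / 0.03627 = 0.4684
β_P = Σ w_i β_i = 0.18×0.7168 + 0.21×1.7077 + 0.25×1.6242 + 0.36×0.4684 = 1.0623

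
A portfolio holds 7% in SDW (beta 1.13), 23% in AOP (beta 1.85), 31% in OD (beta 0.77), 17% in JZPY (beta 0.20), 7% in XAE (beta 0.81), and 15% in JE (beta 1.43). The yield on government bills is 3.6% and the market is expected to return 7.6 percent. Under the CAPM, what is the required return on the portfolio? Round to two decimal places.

7.79%

β_P = Σ w_i β_i = 0.07×1.13 + 0.23×1.85 + 0.31×0.77 + 0.17×0.20 + 0.07×0.81 + 0.15×1.43 = 1.0485
MRP = 7.6% − 3.6% = 4.00%
E(R_P) = R_f + β_P × MRP = 3.6% + 1.0485 × 4.0% = 7.79%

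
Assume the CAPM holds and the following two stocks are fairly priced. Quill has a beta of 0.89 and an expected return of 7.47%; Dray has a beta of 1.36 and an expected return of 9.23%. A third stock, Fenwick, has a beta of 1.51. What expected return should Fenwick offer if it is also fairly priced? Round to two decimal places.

MRP (SML slope) = (9.23% − 7.47%) / (1.36 − 0.89) = 1.76% / 0.47 = 3.7447%
R_f (intercept) = 7.47% − 0.89 × 3.7447% = 4.1372%
E(R_Fenwick) = R_f + β × MRP = 4.1372% + 1.51 × 3.7447% = 9.79%

9.79%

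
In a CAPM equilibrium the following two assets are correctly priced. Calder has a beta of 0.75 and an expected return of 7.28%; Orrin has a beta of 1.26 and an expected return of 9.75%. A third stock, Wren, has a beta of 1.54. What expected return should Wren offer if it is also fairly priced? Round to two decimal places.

MRP (SML slope) = (9.75% − 7.28%) / (1.26 − 0.75) = 2.47% / 0.51 = 4.8431%
R_f (intercept) = 7.28% − 0.75 × 4.8431% = 3.6477%
E(R_Wren) = R_f + β × MRP = 3.6477% + 1.54 × 4.8431% = 11.11%

11.11%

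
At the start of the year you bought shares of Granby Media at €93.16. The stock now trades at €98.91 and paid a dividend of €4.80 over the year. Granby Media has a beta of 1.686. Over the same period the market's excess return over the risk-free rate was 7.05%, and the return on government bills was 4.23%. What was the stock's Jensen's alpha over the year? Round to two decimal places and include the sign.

Realised HPR = (P1 + D1 − P0) / P0 = (98.91 + 4.80 − 93.16) / 93.16 = 10.55 / 93.16 = 11.3246%
CAPM required = R_f + β·MRP = 4.23% + 1.686 × 7.05% = 16.11630%
α = realised − required = 11.3246% − 16.11630% = -4.79%

-4.79%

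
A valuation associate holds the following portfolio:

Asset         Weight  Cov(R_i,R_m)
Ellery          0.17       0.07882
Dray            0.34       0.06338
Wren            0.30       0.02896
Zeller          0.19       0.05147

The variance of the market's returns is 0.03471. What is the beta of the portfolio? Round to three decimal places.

β_Ellery = 0.07882 / 0.03471 = 2.2708
β_Dray = 0.06338 / 0.03471 = 1.8260
β_Wren = 0.02896 / 0.03471 = 0.8343
β_Zeller = 0.05147 / 0.03471 = 1.4829
β_P = Σ w_i β_i = 0.17×2.2708 + 0.34×1.8260 + 0.30×0.8343 + 0.19×1.4829 = 1.5389

1.539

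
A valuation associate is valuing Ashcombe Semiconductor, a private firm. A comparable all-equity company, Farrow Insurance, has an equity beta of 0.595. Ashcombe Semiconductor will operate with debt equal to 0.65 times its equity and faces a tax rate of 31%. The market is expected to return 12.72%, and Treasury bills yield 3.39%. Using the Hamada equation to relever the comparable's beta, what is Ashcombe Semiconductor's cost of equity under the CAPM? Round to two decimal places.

β_L = β_U × [1 + (1 − t)(D/E)] = 0.595 × [1 + (1 − 0.31) × 0.65]
    = 0.595 × [1 + 0.69 × 0.65] = 0.595 × 1.4485 = 0.8619
MRP = 12.72% − 3.39% = 9.33%
E(R) = R_f + β_L × MRP = 3.39% + 0.8619 × 9.33% = 11.43%

11.43%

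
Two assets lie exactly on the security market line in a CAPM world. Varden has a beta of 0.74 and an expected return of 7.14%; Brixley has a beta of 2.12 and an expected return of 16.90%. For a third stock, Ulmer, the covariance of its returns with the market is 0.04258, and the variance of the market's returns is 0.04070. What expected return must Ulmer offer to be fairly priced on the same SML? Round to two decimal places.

MRP = (16.90% − 7.14%) / (2.12 − 0.74) = 7.0725%
R_f = 7.14% − 0.74 × 7.0725% = 1.9064%
β_Ulmer = Cov / Var(R_m) = 0.04258 / 0.04070 = 1.0462
E(R_Ulmer) = R_f + β × MRP = 1.9064% + 1.0462 × 7.0725% = 9.31%

9.31%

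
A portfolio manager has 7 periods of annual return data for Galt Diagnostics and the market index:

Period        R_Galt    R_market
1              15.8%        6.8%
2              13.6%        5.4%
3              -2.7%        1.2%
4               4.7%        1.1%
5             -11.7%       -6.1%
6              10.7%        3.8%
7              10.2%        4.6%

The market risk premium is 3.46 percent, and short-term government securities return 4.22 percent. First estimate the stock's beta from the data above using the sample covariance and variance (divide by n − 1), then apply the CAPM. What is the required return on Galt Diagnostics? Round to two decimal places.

Mean R_i = (15.8 + 13.6 − 2.7 + 4.7 − 11.7 + 10.7 + 10.2) / 7 = 5.8000%
Mean R_m = (6.8 + 5.4 + 1.2 + 1.1 − 6.1 + 3.8 + 4.6) / 7 = 2.4000%
Σ(R_i − R̄_i)(R_m − R̄_m) = 244.3200  ⇒  Cov = 244.3200 / 6 = 40.7200
Σ(R_m − R̄_m)² = 110.5400  ⇒  Var(R_m) = 110.5400 / 6 = 18.4233
β = Cov / Var(R_m) = 40.7200 / 18.4233 = 2.2102
E(R) = R_f + β × MRP = 4.22% + 2.2102 × 3.46% = 11.87%

11.87%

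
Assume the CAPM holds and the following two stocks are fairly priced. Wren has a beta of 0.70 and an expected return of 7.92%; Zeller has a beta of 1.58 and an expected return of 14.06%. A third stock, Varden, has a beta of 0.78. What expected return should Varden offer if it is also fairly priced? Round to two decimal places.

8.48%

MRP (SML slope) = (14.06% − 7.92%) / (1.58 − 0.70) = 6.14% / 0.88 = 6.9773%
R_f (intercept) = 7.92% − 0.70 × 6.9773% = 3.0359%
E(R_Varden) = R_f + β × MRP = 3.0359% + 0.78 × 6.9773% = 8.48%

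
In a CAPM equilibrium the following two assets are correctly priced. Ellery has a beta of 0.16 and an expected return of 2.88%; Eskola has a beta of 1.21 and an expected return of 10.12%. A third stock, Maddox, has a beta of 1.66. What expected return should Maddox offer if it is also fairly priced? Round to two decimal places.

MRP (SML slope) = (10.12% − 2.88%) / (1.21 − 0.16) = 7.24% / 1.05 = 6.8952%
R_f (intercept) = 2.88% − 0.16 × 6.8952% = 1.7768%
E(R_Maddox) = R_f + β × MRP = 1.7768% + 1.66 × 6.8952% = 13.22%

13.22%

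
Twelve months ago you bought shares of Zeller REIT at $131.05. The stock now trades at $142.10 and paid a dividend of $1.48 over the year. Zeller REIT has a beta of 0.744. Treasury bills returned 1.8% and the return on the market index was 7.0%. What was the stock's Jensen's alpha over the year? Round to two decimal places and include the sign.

+3.89%

Realised HPR = (P1 + D1 − P0) / P0 = (142.10 + 1.48 − 131.05) / 131.05 = 12.53 / 131.05 = 9.5612%
MRP = 7.0% − 1.8% = 5.20%
CAPM required = R_f + β·MRP = 1.8% + 0.744 × 5.2% = 5.6688%
α = realised − required = 9.5612% − 5.6688% = +3.89%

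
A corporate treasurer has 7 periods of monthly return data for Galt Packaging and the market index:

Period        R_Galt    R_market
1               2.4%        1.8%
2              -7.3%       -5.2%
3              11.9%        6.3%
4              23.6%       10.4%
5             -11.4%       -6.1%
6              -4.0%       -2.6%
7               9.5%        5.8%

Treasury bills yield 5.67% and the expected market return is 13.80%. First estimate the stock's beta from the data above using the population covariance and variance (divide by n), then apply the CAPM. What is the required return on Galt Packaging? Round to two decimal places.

Mean R_i = (2.4 − 7.3 + 11.9 + 23.6 − 11.4 − 4.0 + 9.5) / 7 = 3.5286%
Mean R_m = (1.8 − 5.2 + 6.3 + 10.4 − 6.1 − 2.6 + 5.8) / 7 = 1.4857%
Σ(R_i − R̄_i)(R_m − R̄_m) = 461.0329  ⇒  Cov = 461.0329 / 7 = 65.8618
Σ(R_m − R̄_m)² = 240.2886  ⇒  Var(R_m) = 240.2886 / 7 = 34.3269
β = Cov / Var(R_m) = 65.8618 / 34.3269 = 1.9187
MRP = 13.80% − 5.67% = 8.13%
E(R) = R_f + β × MRP = 5.67% + 1.9187 × 8.13% = 21.27%

21.27%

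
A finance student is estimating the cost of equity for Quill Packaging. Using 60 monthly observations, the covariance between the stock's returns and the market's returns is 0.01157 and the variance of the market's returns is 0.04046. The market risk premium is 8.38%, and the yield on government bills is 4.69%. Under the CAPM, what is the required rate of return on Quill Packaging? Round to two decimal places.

7.09%

β = Cov(R_i, R_m) / Var(R_m) = 0.01157 / 0.04046 = 0.2860
E(R) = R_f + β × MRP = 4.69% + 0.2860 × 8.38% = 7.09%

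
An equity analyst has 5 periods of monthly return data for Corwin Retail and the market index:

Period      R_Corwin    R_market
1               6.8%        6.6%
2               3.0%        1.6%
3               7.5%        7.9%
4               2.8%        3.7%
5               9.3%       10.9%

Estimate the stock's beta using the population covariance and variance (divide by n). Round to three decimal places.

0.764

Mean R_i = (6.8 + 3.0 + 7.5 + 2.8 + 9.3) / 5 = 5.8800%
Mean R_m = (6.6 + 1.6 + 7.9 + 3.7 + 10.9) / 5 = 6.1400%
Σ(R_i − R̄_i)(R_m − R̄_m) = 40.1440  ⇒  Cov = 40.1440 / 5 = 8.0288
Σ(R_m − R̄_m)² = 52.5320  ⇒  Var(R_m) = 52.5320 / 5 = 10.5064
β = Cov / Var(R_m) = 8.0288 / 10.5064 = 0.7642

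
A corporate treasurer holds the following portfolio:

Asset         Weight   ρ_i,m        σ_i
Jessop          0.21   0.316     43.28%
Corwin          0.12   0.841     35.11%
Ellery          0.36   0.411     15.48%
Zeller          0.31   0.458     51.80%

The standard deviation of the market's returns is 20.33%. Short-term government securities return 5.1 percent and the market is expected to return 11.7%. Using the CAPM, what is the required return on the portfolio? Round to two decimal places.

β_Jessop = 0.316 × 43.28% / 20.33% = 0.6727
β_Corwin = 0.841 × 35.11% / 20.33% = 1.4524
β_Ellery = 0.411 × 15.48% / 20.33% = 0.3130
β_Zeller = 0.458 × 51.80% / 20.33% = 1.1670
β_P = Σ w_i β_i = 0.21×0.6727 + 0.12×1.4524 + 0.36×0.3130 + 0.31×1.1670 = 0.7900
MRP = 11.7% − 5.1% = 6.60%
E(R_P) = R_f + β_P × MRP = 5.1% + 0.7900 × 6.6% = 10.31%

10.31%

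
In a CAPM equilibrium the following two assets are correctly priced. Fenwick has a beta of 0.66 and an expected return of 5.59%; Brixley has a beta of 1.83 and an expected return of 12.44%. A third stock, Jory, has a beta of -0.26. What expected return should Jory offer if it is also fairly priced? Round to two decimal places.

0.20%

MRP (SML slope) = (12.44% − 5.59%) / (1.83 − 0.66) = 6.85% / 1.17 = 5.8547%
R_f (intercept) = 5.59% − 0.66 × 5.8547% = 1.7259%
E(R_Jory) = R_f + β × MRP = 1.7259% + -0.26 × 5.8547% = 0.20%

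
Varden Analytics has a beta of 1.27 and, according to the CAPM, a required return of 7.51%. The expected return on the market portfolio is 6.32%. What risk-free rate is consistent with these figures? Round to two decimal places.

E(R) = R_f + β(E(R_m) − R_f) = R_f(1 − β) + β·E(R_m)
7.51% = R_f × (1 − 1.27) + 1.27 × 6.32%
7.51% = R_f × -0.27 + 8.0264%
R_f = (7.51% − 8.0264%) / -0.27 = 1.91%

1.91%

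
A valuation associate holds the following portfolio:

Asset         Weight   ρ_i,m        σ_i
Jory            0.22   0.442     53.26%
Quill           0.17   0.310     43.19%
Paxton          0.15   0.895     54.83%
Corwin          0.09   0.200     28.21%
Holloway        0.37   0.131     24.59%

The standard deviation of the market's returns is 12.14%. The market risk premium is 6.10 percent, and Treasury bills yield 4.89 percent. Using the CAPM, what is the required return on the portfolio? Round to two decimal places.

β_Jory = 0.442 × 53.26% / 12.14% = 1.9391
β_Quill = 0.310 × 43.19% / 12.14% = 1.1029
β_Paxton = 0.895 × 54.83% / 12.14% = 4.0422
β_Corwin = 0.200 × 28.21% / 12.14% = 0.4647
β_Holloway = 0.131 × 24.59% / 12.14% = 0.2653
β_P = Σ w_i β_i = 0.22×1.9391 + 0.17×1.1029 + 0.15×4.0422 + 0.09×0.4647 + 0.37×0.2653 = 1.3604
E(R_P) = R_f + β_P × MRP = 4.89% + 1.3604 × 6.10% = 13.19%

13.19%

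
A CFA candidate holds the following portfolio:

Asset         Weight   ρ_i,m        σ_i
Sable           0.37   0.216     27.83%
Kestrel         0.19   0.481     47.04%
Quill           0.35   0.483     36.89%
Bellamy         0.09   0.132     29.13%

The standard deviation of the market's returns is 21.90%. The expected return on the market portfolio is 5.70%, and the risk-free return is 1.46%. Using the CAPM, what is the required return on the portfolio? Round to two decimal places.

β_Sable = 0.216 × 27.83% / 21.90% = 0.2745
β_Kestrel = 0.481 × 47.04% / 21.90% = 1.0332
β_Quill = 0.483 × 36.89% / 21.90% = 0.8136
β_Bellamy = 0.132 × 29.13% / 21.90% = 0.1756
β_P = Σ w_i β_i = 0.37×0.2745 + 0.19×1.0332 + 0.35×0.8136 + 0.09×0.1756 = 0.5984
MRP = 5.70% − 1.46% = 4.24%
E(R_P) = R_f + β_P × MRP = 1.46% + 0.5984 × 4.24% = 4.00%

4.00%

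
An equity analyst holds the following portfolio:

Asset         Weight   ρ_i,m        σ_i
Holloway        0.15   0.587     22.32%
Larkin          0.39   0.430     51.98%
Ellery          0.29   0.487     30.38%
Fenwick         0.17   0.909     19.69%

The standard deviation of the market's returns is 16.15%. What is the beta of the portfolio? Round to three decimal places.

1.116

β_Holloway = 0.587 × 22.32% / 16.15% = 0.8113
β_Larkin = 0.430 × 51.98% / 16.15% = 1.3840
β_Ellery = 0.487 × 30.38% / 16.15% = 0.9161
β_Fenwick = 0.909 × 19.69% / 16.15% = 1.1082
β_P = Σ w_i β_i = 0.15×0.8113 + 0.39×1.3840 + 0.29×0.9161 + 0.17×1.1082 = 1.1155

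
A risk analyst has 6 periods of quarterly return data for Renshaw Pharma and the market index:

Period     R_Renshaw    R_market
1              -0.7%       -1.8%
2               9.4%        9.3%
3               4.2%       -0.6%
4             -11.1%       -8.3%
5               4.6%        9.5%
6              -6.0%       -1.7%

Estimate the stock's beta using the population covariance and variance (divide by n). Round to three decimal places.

Mean R_i = (-0.7 + 9.4 + 4.2 − 11.1 + 4.6 − 6.0) / 6 = 0.0667%
Mean R_m = (-1.8 + 9.3 − 0.6 − 8.3 + 9.5 − 1.7) / 6 = 1.0667%
Σ(R_i − R̄_i)(R_m − R̄_m) = 231.7633  ⇒  Cov = 231.7633 / 6 = 38.6272
Σ(R_m − R̄_m)² = 245.2933  ⇒  Var(R_m) = 245.2933 / 6 = 40.8822
β = Cov / Var(R_m) = 38.6272 / 40.8822 = 0.9448

0.945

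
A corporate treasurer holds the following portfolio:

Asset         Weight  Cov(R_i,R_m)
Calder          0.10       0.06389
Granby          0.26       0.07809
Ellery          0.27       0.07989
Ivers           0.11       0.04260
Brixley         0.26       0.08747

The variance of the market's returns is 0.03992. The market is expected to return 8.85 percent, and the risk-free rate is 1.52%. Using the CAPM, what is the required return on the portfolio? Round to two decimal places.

15.42%

β_Calder = 0.06389 / 0.03992 = 1.6005
β_Granby = 0.07809 / 0.03992 = 1.9562
β_Ellery = 0.07989 / 0.03992 = 2.0013
β_Ivers = 0.04260 / 0.03992 = 1.0671
β_Brixley = 0.08747 / 0.03992 = 2.1911
β_P = Σ w_i β_i = 0.10×1.6005 + 0.26×1.9562 + 0.27×2.0013 + 0.11×1.0671 + 0.26×2.1911 = 1.8961
MRP = 8.85% − 1.52% = 7.33%
E(R_P) = R_f + β_P × MRP = 1.52% + 1.8961 × 7.33% = 15.42%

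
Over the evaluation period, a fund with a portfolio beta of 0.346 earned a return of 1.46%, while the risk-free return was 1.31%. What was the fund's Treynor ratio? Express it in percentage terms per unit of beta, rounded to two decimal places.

Treynor = (R_P − R_f) / β_P = (1.46% − 1.31%) / 0.3460 = 0.15% / 0.3460 = 0.43%

0.43%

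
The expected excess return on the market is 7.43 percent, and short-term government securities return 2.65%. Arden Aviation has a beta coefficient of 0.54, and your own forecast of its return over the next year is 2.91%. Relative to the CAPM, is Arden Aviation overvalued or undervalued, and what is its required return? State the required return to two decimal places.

Required return = R_f + β·MRP = 2.65% + 0.54 × 7.43% = 6.66%
Forecast 2.91% < required 6.66% → the stock plots below the SML → overvalued.

Overvalued; required return 6.66%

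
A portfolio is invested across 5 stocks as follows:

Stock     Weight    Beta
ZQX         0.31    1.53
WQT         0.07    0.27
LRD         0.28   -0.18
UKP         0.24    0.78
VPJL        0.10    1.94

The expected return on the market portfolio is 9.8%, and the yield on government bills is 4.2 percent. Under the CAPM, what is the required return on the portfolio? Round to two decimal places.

8.81%

β_P = Σ w_i β_i = 0.31×1.53 + 0.07×0.27 + 0.28×-0.18 + 0.24×0.78 + 0.10×1.94 = 0.8240
MRP = 9.8% − 4.2% = 5.60%
E(R_P) = R_f + β_P × MRP = 4.2% + 0.8240 × 5.6% = 8.81%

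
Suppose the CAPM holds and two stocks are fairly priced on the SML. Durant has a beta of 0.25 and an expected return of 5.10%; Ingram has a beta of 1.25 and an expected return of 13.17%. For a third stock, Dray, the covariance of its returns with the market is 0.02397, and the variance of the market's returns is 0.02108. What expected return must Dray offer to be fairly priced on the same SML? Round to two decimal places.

MRP = (13.17% − 5.10%) / (1.25 − 0.25) = 8.0700%
R_f = 5.10% − 0.25 × 8.0700% = 3.0825%
β_Dray = Cov / Var(R_m) = 0.02397 / 0.02108 = 1.1371
E(R_Dray) = R_f + β × MRP = 3.0825% + 1.1371 × 8.0700% = 12.26%

12.26%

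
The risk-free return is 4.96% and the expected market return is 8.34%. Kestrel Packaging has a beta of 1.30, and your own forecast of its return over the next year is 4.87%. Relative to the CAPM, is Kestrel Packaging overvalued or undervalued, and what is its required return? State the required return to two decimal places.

MRP = 8.34% − 4.96% = 3.38%
Required return = R_f + β·MRP = 4.96% + 1.30 × 3.38% = 9.35%
Forecast 4.87% < required 9.35% → the stock plots below the SML → overvalued.

Overvalued; required return 9.35%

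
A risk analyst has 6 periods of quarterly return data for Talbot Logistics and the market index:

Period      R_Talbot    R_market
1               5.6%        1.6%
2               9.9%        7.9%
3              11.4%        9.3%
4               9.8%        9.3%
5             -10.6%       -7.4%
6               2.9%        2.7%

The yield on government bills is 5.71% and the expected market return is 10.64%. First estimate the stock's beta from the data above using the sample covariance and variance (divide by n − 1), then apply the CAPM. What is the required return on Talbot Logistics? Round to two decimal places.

11.79%

Mean R_i = (5.6 + 9.9 + 11.4 + 9.8 − 10.6 + 2.9) / 6 = 4.8333%
Mean R_m = (1.6 + 7.9 + 9.3 + 9.3 − 7.4 + 2.7) / 6 = 3.9000%
Σ(R_i − R̄_i)(R_m − R̄_m) = 257.5000  ⇒  Cov = 257.5000 / 5 = 51.5000
Σ(R_m − R̄_m)² = 208.7400  ⇒  Var(R_m) = 208.7400 / 5 = 41.7480
β = Cov / Var(R_m) = 51.5000 / 41.7480 = 1.2336
MRP = 10.64% − 5.71% = 4.93%
E(R) = R_f + β × MRP = 5.71% + 1.2336 × 4.93% = 11.79%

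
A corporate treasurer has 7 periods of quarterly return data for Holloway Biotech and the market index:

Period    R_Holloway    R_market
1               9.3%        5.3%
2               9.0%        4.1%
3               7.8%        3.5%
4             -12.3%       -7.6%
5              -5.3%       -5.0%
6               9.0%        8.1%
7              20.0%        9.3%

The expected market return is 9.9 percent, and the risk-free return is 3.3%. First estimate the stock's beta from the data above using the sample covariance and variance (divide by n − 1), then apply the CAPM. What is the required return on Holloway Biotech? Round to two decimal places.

Mean R_i = (9.3 + 9.0 + 7.8 − 12.3 − 5.3 + 9.0 + 20.0) / 7 = 5.3571%
Mean R_m = (5.3 + 4.1 + 3.5 − 7.6 − 5.0 + 8.1 + 9.3) / 7 = 2.5286%
Σ(R_i − R̄_i)(R_m − R̄_m) = 397.5486  ⇒  Cov = 397.5486 / 6 = 66.2581
Σ(R_m − R̄_m)² = 247.2543  ⇒  Var(R_m) = 247.2543 / 6 = 41.2091
β = Cov / Var(R_m) = 66.2581 / 41.2091 = 1.6079
MRP = 9.9% − 3.3% = 6.60%
E(R) = R_f + β × MRP = 3.3% + 1.6079 × 6.6% = 13.91%

13.91%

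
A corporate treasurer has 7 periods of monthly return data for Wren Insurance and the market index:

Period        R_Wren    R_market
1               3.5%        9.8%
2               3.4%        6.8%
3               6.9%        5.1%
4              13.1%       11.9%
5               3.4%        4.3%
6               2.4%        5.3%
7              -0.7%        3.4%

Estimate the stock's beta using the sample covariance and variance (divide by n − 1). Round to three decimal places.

Mean R_i = (3.5 + 3.4 + 6.9 + 13.1 + 3.4 + 2.4 − 0.7) / 7 = 4.5714%
Mean R_m = (9.8 + 6.8 + 5.1 + 11.9 + 4.3 + 5.3 + 3.4) / 7 = 6.6571%
Σ(R_i − R̄_i)(R_m − R̄_m) = 60.4314  ⇒  Cov = 60.4314 / 6 = 10.0719
Σ(R_m − R̄_m)² = 57.8171  ⇒  Var(R_m) = 57.8171 / 6 = 9.6362
β = Cov / Var(R_m) = 10.0719 / 9.6362 = 1.0452

1.045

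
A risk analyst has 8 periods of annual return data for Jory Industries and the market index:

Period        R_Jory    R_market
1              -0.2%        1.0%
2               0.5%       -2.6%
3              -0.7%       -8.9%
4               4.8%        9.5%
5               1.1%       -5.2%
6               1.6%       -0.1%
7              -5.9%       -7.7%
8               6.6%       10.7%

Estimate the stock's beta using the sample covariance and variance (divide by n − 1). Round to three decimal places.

Mean R_i = (-0.2 + 0.5 − 0.7 + 4.8 + 1.1 + 1.6 − 5.9 + 6.6) / 8 = 0.9750%
Mean R_m = (1.0 − 2.6 − 8.9 + 9.5 − 5.2 − 0.1 − 7.7 + 10.7) / 8 = -0.4125%
Σ(R_i − R̄_i)(R_m − R̄_m) = 163.7175  ⇒  Cov = 163.7175 / 7 = 23.3882
Σ(R_m − R̄_m)² = 376.6888  ⇒  Var(R_m) = 376.6888 / 7 = 53.8127
β = Cov / Var(R_m) = 23.3882 / 53.8127 = 0.4346

0.435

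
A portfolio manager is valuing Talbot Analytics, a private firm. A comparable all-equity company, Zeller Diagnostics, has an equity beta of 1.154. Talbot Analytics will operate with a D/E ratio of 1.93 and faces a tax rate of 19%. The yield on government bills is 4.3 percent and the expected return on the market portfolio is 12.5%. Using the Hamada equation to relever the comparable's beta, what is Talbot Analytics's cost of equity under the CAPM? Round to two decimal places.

28.56%

β_L = β_U × [1 + (1 − t)(D/E)] = 1.154 × [1 + (1 − 0.19) × 1.93]
    = 1.154 × [1 + 0.81 × 1.93] = 1.154 × 2.5633 = 2.9580
MRP = 12.5% − 4.3% = 8.20%
E(R) = R_f + β_L × MRP = 4.3% + 2.9580 × 8.2% = 28.56%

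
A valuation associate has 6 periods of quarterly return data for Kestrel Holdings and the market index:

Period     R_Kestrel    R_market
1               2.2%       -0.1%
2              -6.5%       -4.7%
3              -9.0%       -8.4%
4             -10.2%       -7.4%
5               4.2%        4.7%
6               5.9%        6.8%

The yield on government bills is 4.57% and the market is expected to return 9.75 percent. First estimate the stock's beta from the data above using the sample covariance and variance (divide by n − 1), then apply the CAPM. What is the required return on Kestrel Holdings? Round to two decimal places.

Mean R_i = (2.2 − 6.5 − 9.0 − 10.2 + 4.2 + 5.9) / 6 = -2.2333%
Mean R_m = (-0.1 − 4.7 − 8.4 − 7.4 + 4.7 + 6.8) / 6 = -1.5167%
Σ(R_i − R̄_i)(R_m − R̄_m) = 220.9467  ⇒  Cov = 220.9467 / 5 = 44.1893
Σ(R_m − R̄_m)² = 201.9483  ⇒  Var(R_m) = 201.9483 / 5 = 40.3897
β = Cov / Var(R_m) = 44.1893 / 40.3897 = 1.0941
MRP = 9.75% − 4.57% = 5.18%
E(R) = R_f + β × MRP = 4.57% + 1.0941 × 5.18% = 10.24%

10.24%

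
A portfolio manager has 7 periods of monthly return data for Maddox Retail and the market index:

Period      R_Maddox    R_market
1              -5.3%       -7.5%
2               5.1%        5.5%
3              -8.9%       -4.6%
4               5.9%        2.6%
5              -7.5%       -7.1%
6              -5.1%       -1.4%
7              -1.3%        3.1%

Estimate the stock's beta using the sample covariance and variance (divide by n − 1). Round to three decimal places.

Mean R_i = (-5.3 + 5.1 − 8.9 + 5.9 − 7.5 − 5.1 − 1.3) / 7 = -2.4429%
Mean R_m = (-7.5 + 5.5 − 4.6 + 2.6 − 7.1 − 1.4 + 3.1) / 7 = -1.3429%
Σ(R_i − R̄_i)(R_m − R̄_m) = 157.4771  ⇒  Cov = 157.4771 / 6 = 26.2462
Σ(R_m − R̄_m)² = 163.7771  ⇒  Var(R_m) = 163.7771 / 6 = 27.2962
β = Cov / Var(R_m) = 26.2462 / 27.2962 = 0.9615

0.962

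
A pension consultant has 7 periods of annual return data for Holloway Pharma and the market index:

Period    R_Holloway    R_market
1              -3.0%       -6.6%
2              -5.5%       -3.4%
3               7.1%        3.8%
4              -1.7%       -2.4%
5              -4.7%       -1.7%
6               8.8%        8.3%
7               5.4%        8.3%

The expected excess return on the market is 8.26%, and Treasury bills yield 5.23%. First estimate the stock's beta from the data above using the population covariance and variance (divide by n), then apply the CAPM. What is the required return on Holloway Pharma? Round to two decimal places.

12.68%

Mean R_i = (-3.0 − 5.5 + 7.1 − 1.7 − 4.7 + 8.8 + 5.4) / 7 = 0.9143%
Mean R_m = (-6.6 − 3.4 + 3.8 − 2.4 − 1.7 + 8.3 + 8.3) / 7 = 0.9000%
Σ(R_i − R̄_i)(R_m − R̄_m) = 189.6500  ⇒  Cov = 189.6500 / 7 = 27.0929
Σ(R_m − R̄_m)² = 210.3200  ⇒  Var(R_m) = 210.3200 / 7 = 30.0457
β = Cov / Var(R_m) = 27.0929 / 30.0457 = 0.9017
E(R) = R_f + β × MRP = 5.23% + 0.9017 × 8.26% = 12.68%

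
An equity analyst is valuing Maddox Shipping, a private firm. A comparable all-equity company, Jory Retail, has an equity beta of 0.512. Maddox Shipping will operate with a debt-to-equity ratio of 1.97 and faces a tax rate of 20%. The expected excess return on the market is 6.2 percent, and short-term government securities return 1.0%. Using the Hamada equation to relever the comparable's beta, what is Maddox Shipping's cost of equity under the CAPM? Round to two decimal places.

9.18%

β_L = β_U × [1 + (1 − t)(D/E)] = 0.512 × [1 + (1 − 0.20) × 1.97]
    = 0.512 × [1 + 0.80 × 1.97] = 0.512 × 2.5760 = 1.3189
E(R) = R_f + β_L × MRP = 1.0% + 1.3189 × 6.2% = 9.18%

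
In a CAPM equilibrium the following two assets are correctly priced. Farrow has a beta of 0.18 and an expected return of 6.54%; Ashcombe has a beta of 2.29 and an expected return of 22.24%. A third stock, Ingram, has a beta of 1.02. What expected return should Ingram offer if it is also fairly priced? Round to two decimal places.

12.79%

MRP (SML slope) = (22.24% − 6.54%) / (2.29 − 0.18) = 15.70% / 2.11 = 7.4408%
R_f (intercept) = 6.54% − 0.18 × 7.4408% = 5.2007%
E(R_Ingram) = R_f + β × MRP = 5.2007% + 1.02 × 7.4408% = 12.79%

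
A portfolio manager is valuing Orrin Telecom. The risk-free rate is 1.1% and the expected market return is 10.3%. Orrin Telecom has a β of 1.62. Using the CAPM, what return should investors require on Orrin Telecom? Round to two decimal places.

16.00%

Market risk premium = E(R_m) − R_f = 10.3% − 1.1% = 9.20%
E(R) = R_f + β × MRP = 1.1% + 1.62 × 9.2% = 16.00%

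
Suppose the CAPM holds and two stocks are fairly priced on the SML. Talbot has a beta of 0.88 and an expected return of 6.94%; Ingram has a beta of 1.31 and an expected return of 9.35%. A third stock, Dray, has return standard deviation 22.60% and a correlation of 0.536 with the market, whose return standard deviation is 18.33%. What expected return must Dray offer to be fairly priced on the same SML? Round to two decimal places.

MRP = (9.35% − 6.94%) / (1.31 − 0.88) = 5.6047%
R_f = 6.94% − 0.88 × 5.6047% = 2.0079%
β_Dray = ρ·σ_i/σ_m = 0.536 × 22.60 / 18.33 = 0.6609
E(R_Dray) = R_f + β × MRP = 2.0079% + 0.6609 × 5.6047% = 5.71%

5.71%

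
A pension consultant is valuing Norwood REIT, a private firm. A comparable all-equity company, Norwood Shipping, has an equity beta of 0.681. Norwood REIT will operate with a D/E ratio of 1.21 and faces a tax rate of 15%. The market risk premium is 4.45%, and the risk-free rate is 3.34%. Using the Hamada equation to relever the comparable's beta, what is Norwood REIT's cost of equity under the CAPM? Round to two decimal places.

9.49%

β_L = β_U × [1 + (1 − t)(D/E)] = 0.681 × [1 + (1 − 0.15) × 1.21]
    = 0.681 × [1 + 0.85 × 1.21] = 0.681 × 2.0285 = 1.3814
E(R) = R_f + β_L × MRP = 3.34% + 1.3814 × 4.45% = 9.49%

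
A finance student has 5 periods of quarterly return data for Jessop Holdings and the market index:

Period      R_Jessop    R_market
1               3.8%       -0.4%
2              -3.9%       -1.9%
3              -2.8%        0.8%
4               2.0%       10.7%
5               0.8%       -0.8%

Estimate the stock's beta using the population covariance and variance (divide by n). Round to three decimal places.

Mean R_i = (3.8 − 3.9 − 2.8 + 2.0 + 0.8) / 5 = -0.0200%
Mean R_m = (-0.4 − 1.9 + 0.8 + 10.7 − 0.8) / 5 = 1.6800%
Σ(R_i − R̄_i)(R_m − R̄_m) = 24.5780  ⇒  Cov = 24.5780 / 5 = 4.9156
Σ(R_m − R̄_m)² = 105.4280  ⇒  Var(R_m) = 105.4280 / 5 = 21.0856
β = Cov / Var(R_m) = 4.9156 / 21.0856 = 0.2331

0.233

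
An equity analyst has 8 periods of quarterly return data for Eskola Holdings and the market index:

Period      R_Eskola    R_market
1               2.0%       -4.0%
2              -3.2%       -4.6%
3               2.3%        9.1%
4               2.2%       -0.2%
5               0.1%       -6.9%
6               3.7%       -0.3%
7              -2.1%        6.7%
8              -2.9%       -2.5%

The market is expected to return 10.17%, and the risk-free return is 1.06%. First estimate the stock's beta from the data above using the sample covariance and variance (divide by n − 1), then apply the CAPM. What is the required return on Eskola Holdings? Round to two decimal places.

Mean R_i = (2.0 − 3.2 + 2.3 + 2.2 + 0.1 + 3.7 − 2.1 − 2.9) / 8 = 0.2625%
Mean R_m = (-4.0 − 4.6 + 9.1 − 0.2 − 6.9 − 0.3 + 6.7 − 2.5) / 8 = -0.3375%
Σ(R_i − R̄_i)(R_m − R̄_m) = 19.2988  ⇒  Cov = 19.2988 / 7 = 2.7570
Σ(R_m − R̄_m)² = 217.9388  ⇒  Var(R_m) = 217.9388 / 7 = 31.1341
β = Cov / Var(R_m) = 2.7570 / 31.1341 = 0.0886
MRP = 10.17% − 1.06% = 9.11%
E(R) = R_f + β × MRP = 1.06% + 0.0886 × 9.11% = 1.87%

1.87%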